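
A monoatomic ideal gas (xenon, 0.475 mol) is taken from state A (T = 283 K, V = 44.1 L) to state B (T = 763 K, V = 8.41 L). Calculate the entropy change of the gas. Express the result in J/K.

Entropy is a state function: ΔS = nC_V ln(T₂/T₁) + nR ln(V₂/V₁), with C_V = 3R/2 = 12.47 J mol⁻¹ K⁻¹ for a monoatomic ideal gas.
ΔS = 0.475 × [12.47 × ln(763/283) + 8.314 × ln(8.41/44.1)] = -0.669 J/K.

ΔS = -0.669 J/K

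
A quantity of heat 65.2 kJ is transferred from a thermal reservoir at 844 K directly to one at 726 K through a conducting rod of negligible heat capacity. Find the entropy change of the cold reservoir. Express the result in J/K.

The cold reservoir gains heat Q, so ΔS_cold = +Q/T_C = 65200/726 = 89.8 J/K.

ΔS_cold = 89.8 J/K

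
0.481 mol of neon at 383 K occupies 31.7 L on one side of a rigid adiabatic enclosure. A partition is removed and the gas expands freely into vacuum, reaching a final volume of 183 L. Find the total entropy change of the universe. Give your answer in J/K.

ΔS_universe = 7.01 J/K

For an ideal gas in free expansion Q = 0 and W = 0, so T is unchanged.
Entropy is a state function; using a reversible isothermal path, ΔS_gas = nR ln(V₂/V₁) = 0.481 × 8.314 × ln(183/31.7) = 7.01 J/K.
The insulated surroundings exchange no heat, so ΔS_surr = 0 and ΔS_universe = ΔS_gas.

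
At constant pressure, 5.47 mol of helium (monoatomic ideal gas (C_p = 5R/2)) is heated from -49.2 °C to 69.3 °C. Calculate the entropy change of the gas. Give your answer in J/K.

ΔS = 48.3 J/K

In kelvin: T₁ = 223.95 K, T₂ = 342.45 K. At constant pressure, ΔS = nC_p ln(T₂/T₁) with C_p = 5R/2 = 20.79 J mol⁻¹ K⁻¹.
ΔS = 5.47 × 20.79 × ln(342.45/223.95) = 48.3 J/K.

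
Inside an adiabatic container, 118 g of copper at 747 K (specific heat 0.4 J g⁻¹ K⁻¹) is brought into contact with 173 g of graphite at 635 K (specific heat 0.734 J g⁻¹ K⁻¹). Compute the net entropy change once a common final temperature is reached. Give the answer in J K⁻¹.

ΔS_total = 0.465 J/K

Energy balance: T_f = (m₁c₁T₁ + m₂c₂T₂)/(m₁c₁ + m₂c₂) = 665.35 K.
ΔS₁ = m₁c₁ ln(T_f/T₁) = 47.2 × ln(665.35/747) = -5.464 J/K.
ΔS₂ = m₂c₂ ln(T_f/T₂) = 126.982 × ln(665.35/635) = 5.929 J/K.
ΔS_total = -5.464 + 5.929 = 0.465 J/K.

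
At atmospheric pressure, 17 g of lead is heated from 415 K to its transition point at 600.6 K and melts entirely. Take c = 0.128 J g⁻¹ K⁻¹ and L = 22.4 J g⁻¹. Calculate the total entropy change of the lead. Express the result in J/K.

Warming step: ΔS₁ = m c ln(T_tr/T_i) = 17 × 0.128 × ln(600.6/415) = 0.8044 J/K.
Phase change: ΔS₂ = +mL/T_tr = 17 × 22.4 / 600.6 = 0.634 J/K.
ΔS_total = (0.8044) + (0.634) = 1.44 J/K.

ΔS = 1.44 J/K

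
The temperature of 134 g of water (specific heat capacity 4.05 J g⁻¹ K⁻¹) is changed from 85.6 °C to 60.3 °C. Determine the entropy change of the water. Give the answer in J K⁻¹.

ΔS = -39.7 J/K

In kelvin: T₁ = 358.75 K, T₂ = 333.45 K. ΔS = ∫dQ_rev/T = m c ln(T₂/T₁) = 134 × 4.05 × ln(333.45/358.75) = -39.7 J/K.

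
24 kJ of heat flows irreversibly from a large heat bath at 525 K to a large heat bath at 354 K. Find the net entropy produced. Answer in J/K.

ΔS_total = 22.1 J/K

ΔS_hot = −Q/T_H = −24000/525 = -45.71 J/K and ΔS_cold = +Q/T_C = 24000/354 = 67.8 J/K.
ΔS_total = -45.71 + 67.8 = 22.1 J/K, positive as the second law requires.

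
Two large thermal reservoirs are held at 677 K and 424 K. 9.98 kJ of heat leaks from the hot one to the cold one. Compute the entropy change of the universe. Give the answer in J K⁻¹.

ΔS_hot = −Q/T_H = −9980/677 = -14.74 J/K and ΔS_cold = +Q/T_C = 9980/424 = 23.54 J/K.
ΔS_total = -14.74 + 23.54 = 8.8 J/K, positive as the second law requires.

ΔS_total = 8.8 J/K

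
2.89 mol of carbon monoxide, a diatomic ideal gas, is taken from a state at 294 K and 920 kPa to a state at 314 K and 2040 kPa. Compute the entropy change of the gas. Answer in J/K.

ΔS = -13.6 J/K

ΔS = nC_p ln(T₂/T₁) − nR ln(P₂/P₁), with C_p = 7R/2 = 29.1 J mol⁻¹ K⁻¹ for a diatomic ideal gas.
ΔS = 2.89 × [29.1 × ln(314/294) − 8.314 × ln(2040/920)] = -13.6 J/K.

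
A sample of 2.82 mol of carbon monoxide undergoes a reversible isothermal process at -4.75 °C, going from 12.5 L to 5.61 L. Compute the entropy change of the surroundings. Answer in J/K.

ΔS_surr = 18.8 J/K

For an isothermal ideal gas ΔS_gas = nR ln(V₂/V₁) = 2.82 × 8.314 × ln(5.61/12.5) = -18.8 J/K.
The process is reversible, so ΔS_surr = −ΔS_gas = 18.8 J/K and ΔS_universe = 0.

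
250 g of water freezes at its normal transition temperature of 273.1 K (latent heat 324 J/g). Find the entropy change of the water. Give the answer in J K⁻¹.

ΔS = -297 J/K

Heat released by the substance: Q = −mL = −250 × 324 = −81000 J.
At constant T, ΔS = Q_rev/T = −81000 / 273.1 = -297 J/K.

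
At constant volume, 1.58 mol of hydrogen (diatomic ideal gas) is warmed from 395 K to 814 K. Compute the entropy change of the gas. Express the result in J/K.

ΔS = 23.7 J/K

At constant volume, ΔS = nC_V ln(T₂/T₁) with C_V = 5R/2 = 20.79 J mol⁻¹ K⁻¹.
ΔS = 1.58 × 20.79 × ln(814/395) = 23.7 J/K.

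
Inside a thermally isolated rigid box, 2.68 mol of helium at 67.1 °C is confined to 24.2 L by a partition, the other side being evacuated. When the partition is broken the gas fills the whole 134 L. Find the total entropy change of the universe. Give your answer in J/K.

ΔS_universe = 38.1 J/K

No heat is exchanged and no work is done, so the ideal-gas temperature stays constant.
Entropy is a state function; using a reversible isothermal path, ΔS_gas = nR ln(V₂/V₁) = 2.68 × 8.314 × ln(134/24.2) = 38.1 J/K.
The insulated surroundings exchange no heat, so ΔS_surr = 0 and ΔS_universe = ΔS_gas.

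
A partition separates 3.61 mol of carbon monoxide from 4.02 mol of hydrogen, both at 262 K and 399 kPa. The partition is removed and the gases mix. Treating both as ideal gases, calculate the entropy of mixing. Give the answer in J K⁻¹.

ΔS_mix = 43.9 J/K

Mole fractions: x_A = 3.61/7.63 = 0.473, x_B = 0.527.
ΔS_mix = −R(n_A ln x_A + n_B ln x_B) = −8.314 × (3.61 ln 0.473 + 4.02 ln 0.527) = 43.9 J/K.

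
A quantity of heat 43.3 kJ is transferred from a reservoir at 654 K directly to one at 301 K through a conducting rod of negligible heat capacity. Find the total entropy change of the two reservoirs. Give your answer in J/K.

ΔS_hot = −Q/T_H = −43300/654 = -66.208 J/K and ΔS_cold = +Q/T_C = 43300/301 = 143.85 J/K.
ΔS_total = -66.208 + 143.85 = 77.6 J/K, positive as the second law requires.

ΔS_total = 77.6 J/K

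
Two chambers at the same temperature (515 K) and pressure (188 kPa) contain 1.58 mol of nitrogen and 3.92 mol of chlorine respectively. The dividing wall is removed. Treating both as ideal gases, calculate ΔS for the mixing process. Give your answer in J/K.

Mole fractions: x_A = 1.58/5.5 = 0.287, x_B = 0.713.
ΔS_mix = −R(n_A ln x_A + n_B ln x_B) = −8.314 × (1.58 ln 0.287 + 3.92 ln 0.713) = 27.4 J/K.

ΔS_mix = 27.4 J/K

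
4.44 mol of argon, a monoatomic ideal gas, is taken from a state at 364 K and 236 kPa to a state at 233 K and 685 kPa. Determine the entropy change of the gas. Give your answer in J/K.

ΔS = -80.5 J/K

ΔS = nC_p ln(T₂/T₁) − nR ln(P₂/P₁), with C_p = 5R/2 = 20.79 J mol⁻¹ K⁻¹ for a monoatomic ideal gas.
ΔS = 4.44 × [20.79 × ln(233/364) − 8.314 × ln(685/236)] = -80.5 J/K.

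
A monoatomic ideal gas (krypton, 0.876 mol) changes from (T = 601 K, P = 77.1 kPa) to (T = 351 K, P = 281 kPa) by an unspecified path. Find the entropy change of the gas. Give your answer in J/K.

ΔS = -19.2 J/K

ΔS = nC_p ln(T₂/T₁) − nR ln(P₂/P₁), with C_p = 5R/2 = 20.79 J mol⁻¹ K⁻¹ for a monoatomic ideal gas.
ΔS = 0.876 × [20.79 × ln(351/601) − 8.314 × ln(281/77.1)] = -19.2 J/K.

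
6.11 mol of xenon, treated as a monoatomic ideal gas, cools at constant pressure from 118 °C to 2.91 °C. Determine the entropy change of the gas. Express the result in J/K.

In kelvin: T₁ = 391.15 K, T₂ = 276.06 K. At constant pressure, ΔS = nC_p ln(T₂/T₁) with C_p = 5R/2 = 20.79 J mol⁻¹ K⁻¹.
ΔS = 6.11 × 20.79 × ln(276.06/391.15) = -44.3 J/K.

ΔS = -44.3 J/K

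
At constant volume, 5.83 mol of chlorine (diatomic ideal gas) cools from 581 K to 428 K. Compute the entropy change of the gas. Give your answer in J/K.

At constant volume, ΔS = nC_V ln(T₂/T₁) with C_V = 5R/2 = 20.79 J mol⁻¹ K⁻¹.
ΔS = 5.83 × 20.79 × ln(428/581) = -37 J/K.

ΔS = -37 J/K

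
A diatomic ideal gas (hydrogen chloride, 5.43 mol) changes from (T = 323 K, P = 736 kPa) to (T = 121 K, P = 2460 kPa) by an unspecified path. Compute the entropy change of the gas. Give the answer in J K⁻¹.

ΔS = -210 J/K

ΔS = nC_p ln(T₂/T₁) − nR ln(P₂/P₁), with C_p = 7R/2 = 29.1 J mol⁻¹ K⁻¹ for a diatomic ideal gas.
ΔS = 5.43 × [29.1 × ln(121/323) − 8.314 × ln(2460/736)] = -210 J/K.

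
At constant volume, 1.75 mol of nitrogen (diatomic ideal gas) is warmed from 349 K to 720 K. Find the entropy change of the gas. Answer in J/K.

At constant volume, ΔS = nC_V ln(T₂/T₁) with C_V = 5R/2 = 20.79 J mol⁻¹ K⁻¹.
ΔS = 1.75 × 20.79 × ln(720/349) = 26.3 J/K.

ΔS = 26.3 J/K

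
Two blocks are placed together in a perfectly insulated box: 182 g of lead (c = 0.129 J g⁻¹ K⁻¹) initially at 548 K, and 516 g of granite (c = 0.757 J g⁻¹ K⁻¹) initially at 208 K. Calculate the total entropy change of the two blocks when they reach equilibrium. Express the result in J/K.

Energy balance: T_f = (m₁c₁T₁ + m₂c₂T₂)/(m₁c₁ + m₂c₂) = 227.28 K.
ΔS₁ = m₁c₁ ln(T_f/T₁) = 23.478 × ln(227.28/548) = -20.66 J/K.
ΔS₂ = m₂c₂ ln(T_f/T₂) = 390.612 × ln(227.28/208) = 34.62 J/K.
ΔS_total = -20.66 + 34.62 = 14 J/K.

ΔS_total = 14 J/K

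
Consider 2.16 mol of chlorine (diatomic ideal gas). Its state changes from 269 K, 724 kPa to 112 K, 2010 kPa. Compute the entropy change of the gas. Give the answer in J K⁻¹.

ΔS = -73.4 J/K

ΔS = nC_p ln(T₂/T₁) − nR ln(P₂/P₁), with C_p = 7R/2 = 29.1 J mol⁻¹ K⁻¹ for a diatomic ideal gas.
ΔS = 2.16 × [29.1 × ln(112/269) − 8.314 × ln(2010/724)] = -73.4 J/K.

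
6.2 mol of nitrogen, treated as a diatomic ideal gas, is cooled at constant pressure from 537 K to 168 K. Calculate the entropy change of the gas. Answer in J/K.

At constant pressure, ΔS = nC_p ln(T₂/T₁) with C_p = 7R/2 = 29.1 J mol⁻¹ K⁻¹.
ΔS = 6.2 × 29.1 × ln(168/537) = -210 J/K.

ΔS = -210 J/K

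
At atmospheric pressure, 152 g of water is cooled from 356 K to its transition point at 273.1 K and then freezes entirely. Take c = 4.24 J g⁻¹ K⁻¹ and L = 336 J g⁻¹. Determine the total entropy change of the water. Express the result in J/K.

Cooling step: ΔS₁ = m c ln(T_tr/T_i) = 152 × 4.24 × ln(273.1/356) = -170.8 J/K.
Phase change: ΔS₂ = −mL/T_tr = −152 × 336 / 273.1 = -187 J/K.
ΔS_total = (-170.8) + (-187) = -358 J/K.

ΔS = -358 J/K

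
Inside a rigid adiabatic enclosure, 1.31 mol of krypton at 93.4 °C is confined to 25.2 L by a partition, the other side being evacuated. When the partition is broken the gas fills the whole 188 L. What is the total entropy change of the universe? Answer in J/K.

ΔS_universe = 21.9 J/K

For an ideal gas in free expansion Q = 0 and W = 0, so T is unchanged.
Entropy is a state function; using a reversible isothermal path, ΔS_gas = nR ln(V₂/V₁) = 1.31 × 8.314 × ln(188/25.2) = 21.9 J/K.
The insulated surroundings exchange no heat, so ΔS_surr = 0 and ΔS_universe = ΔS_gas.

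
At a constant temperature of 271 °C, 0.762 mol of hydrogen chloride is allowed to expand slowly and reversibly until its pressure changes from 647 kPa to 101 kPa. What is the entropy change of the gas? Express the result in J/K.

For an isothermal ideal gas ΔS_gas = nR ln(P₁/P₂) = 0.762 × 8.314 × ln(647/101) = 11.8 J/K.

ΔS_gas = 11.8 J/K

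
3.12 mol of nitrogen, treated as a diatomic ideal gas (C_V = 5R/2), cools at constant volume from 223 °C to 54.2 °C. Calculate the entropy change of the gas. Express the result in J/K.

In kelvin: T₁ = 496.15 K, T₂ = 327.35 K. At constant volume, ΔS = nC_V ln(T₂/T₁) with C_V = 5R/2 = 20.79 J mol⁻¹ K⁻¹.
ΔS = 3.12 × 20.79 × ln(327.35/496.15) = -27 J/K.

ΔS = -27 J/K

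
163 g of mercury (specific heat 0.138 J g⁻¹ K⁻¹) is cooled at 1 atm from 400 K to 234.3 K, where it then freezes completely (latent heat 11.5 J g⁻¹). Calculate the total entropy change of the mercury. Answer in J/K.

Cooling step: ΔS₁ = m c ln(T_tr/T_i) = 163 × 0.138 × ln(234.3/400) = -12.03 J/K.
Phase change: ΔS₂ = −mL/T_tr = −163 × 11.5 / 234.3 = -8 J/K.
ΔS_total = (-12.03) + (-8) = -20 J/K.

ΔS = -20 J/K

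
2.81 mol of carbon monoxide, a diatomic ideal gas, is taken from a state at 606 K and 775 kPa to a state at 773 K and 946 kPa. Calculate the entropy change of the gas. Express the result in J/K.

ΔS = 15.2 J/K

ΔS = nC_p ln(T₂/T₁) − nR ln(P₂/P₁), with C_p = 7R/2 = 29.1 J mol⁻¹ K⁻¹ for a diatomic ideal gas.
ΔS = 2.81 × [29.1 × ln(773/606) − 8.314 × ln(946/775)] = 15.2 J/K.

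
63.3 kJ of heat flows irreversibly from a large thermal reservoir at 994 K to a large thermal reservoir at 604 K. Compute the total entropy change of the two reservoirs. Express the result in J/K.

ΔS_total = 41.1 J/K

ΔS_hot = −Q/T_H = −63300/994 = -63.68 J/K and ΔS_cold = +Q/T_C = 63300/604 = 104.8 J/K.
ΔS_total = -63.68 + 104.8 = 41.1 J/K, positive as the second law requires.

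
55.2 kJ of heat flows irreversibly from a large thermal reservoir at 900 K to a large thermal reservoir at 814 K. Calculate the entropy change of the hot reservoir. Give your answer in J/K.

ΔS_hot = -61.3 J/K

The hot reservoir loses heat Q, so ΔS_hot = −Q/T_H = −55200/900 = -61.3 J/K.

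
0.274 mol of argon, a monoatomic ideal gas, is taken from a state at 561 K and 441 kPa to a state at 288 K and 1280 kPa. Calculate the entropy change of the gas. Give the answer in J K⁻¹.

ΔS = nC_p ln(T₂/T₁) − nR ln(P₂/P₁), with C_p = 5R/2 = 20.79 J mol⁻¹ K⁻¹ for a monoatomic ideal gas.
ΔS = 0.274 × [20.79 × ln(288/561) − 8.314 × ln(1280/441)] = -6.22 J/K.

ΔS = -6.22 J/K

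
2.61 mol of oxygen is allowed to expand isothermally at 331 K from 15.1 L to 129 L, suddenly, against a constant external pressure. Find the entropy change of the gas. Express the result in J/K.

Entropy is a state function, so ΔS_gas depends only on the end states.
For an isothermal ideal gas ΔS_gas = nR ln(V₂/V₁) = 2.61 × 8.314 × ln(129/15.1) = 46.5 J/K.

ΔS_gas = 46.5 J/K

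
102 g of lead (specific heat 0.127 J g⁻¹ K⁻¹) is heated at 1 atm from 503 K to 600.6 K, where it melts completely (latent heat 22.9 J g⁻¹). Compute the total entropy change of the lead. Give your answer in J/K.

ΔS = 6.19 J/K

Warming step: ΔS₁ = m c ln(T_tr/T_i) = 102 × 0.127 × ln(600.6/503) = 2.297 J/K.
Phase change: ΔS₂ = +mL/T_tr = 102 × 22.9 / 600.6 = 3.889 J/K.
ΔS_total = (2.297) + (3.889) = 6.19 J/K.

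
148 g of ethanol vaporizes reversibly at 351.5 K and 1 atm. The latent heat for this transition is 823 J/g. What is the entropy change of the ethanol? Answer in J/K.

Heat absorbed by the substance: Q = mL = 148 × 823 = 121804 J.
At constant T, ΔS = Q_rev/T = 121804 / 351.5 = 347 J/K.

ΔS = 347 J/K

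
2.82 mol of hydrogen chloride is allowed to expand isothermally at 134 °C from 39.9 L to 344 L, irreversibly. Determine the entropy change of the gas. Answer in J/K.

Entropy is a state function, so ΔS_gas depends only on the end states.
For an isothermal ideal gas ΔS_gas = nR ln(V₂/V₁) = 2.82 × 8.314 × ln(344/39.9) = 50.5 J/K.

ΔS_gas = 50.5 J/K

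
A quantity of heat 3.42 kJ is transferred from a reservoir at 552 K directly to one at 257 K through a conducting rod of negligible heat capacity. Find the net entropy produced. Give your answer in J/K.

ΔS_hot = −Q/T_H = −3420/552 = -6.196 J/K and ΔS_cold = +Q/T_C = 3420/257 = 13.31 J/K.
ΔS_total = -6.196 + 13.31 = 7.11 J/K, positive as the second law requires.

ΔS_total = 7.11 J/K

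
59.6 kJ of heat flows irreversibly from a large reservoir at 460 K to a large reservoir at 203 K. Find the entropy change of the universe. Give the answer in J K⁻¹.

ΔS_hot = −Q/T_H = −59600/460 = -129.6 J/K and ΔS_cold = +Q/T_C = 59600/203 = 293.6 J/K.
ΔS_total = -129.6 + 293.6 = 164 J/K, positive as the second law requires.

ΔS_total = 164 J/K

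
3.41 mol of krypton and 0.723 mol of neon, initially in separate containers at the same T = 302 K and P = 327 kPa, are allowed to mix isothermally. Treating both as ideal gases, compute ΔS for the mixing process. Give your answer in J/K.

Mole fractions: x_A = 3.41/4.13 = 0.825, x_B = 0.175.
ΔS_mix = −R(n_A ln x_A + n_B ln x_B) = −8.314 × (3.41 ln 0.825 + 0.723 ln 0.175) = 15.9 J/K.

ΔS_mix = 15.9 J/K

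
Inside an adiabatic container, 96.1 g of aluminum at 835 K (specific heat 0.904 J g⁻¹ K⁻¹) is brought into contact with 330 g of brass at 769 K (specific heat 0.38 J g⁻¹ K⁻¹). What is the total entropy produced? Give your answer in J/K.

Energy balance: T_f = (m₁c₁T₁ + m₂c₂T₂)/(m₁c₁ + m₂c₂) = 796.01 K.
ΔS₁ = m₁c₁ ln(T_f/T₁) = 86.8744 × ln(796.01/835) = -4.154 J/K.
ΔS₂ = m₂c₂ ln(T_f/T₂) = 125.4 × ln(796.01/769) = 4.329 J/K.
ΔS_total = -4.154 + 4.329 = 0.175 J/K.

ΔS_total = 0.175 J/K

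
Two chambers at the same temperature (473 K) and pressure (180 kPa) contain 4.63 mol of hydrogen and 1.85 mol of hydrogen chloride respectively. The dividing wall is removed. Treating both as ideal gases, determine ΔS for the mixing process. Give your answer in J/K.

ΔS_mix = 32.2 J/K

Mole fractions: x_A = 4.63/6.48 = 0.715, x_B = 0.285.
ΔS_mix = −R(n_A ln x_A + n_B ln x_B) = −8.314 × (4.63 ln 0.715 + 1.85 ln 0.285) = 32.2 J/K.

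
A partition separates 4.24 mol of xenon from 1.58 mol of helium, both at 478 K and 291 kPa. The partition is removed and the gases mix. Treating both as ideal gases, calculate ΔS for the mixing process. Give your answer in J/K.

ΔS_mix = 28.3 J/K

Mole fractions: x_A = 4.24/5.82 = 0.729, x_B = 0.271.
ΔS_mix = −R(n_A ln x_A + n_B ln x_B) = −8.314 × (4.24 ln 0.729 + 1.58 ln 0.271) = 28.3 J/K.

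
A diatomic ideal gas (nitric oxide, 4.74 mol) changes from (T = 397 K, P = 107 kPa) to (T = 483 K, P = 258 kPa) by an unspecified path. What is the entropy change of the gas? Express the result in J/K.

ΔS = nC_p ln(T₂/T₁) − nR ln(P₂/P₁), with C_p = 7R/2 = 29.1 J mol⁻¹ K⁻¹ for a diatomic ideal gas.
ΔS = 4.74 × [29.1 × ln(483/397) − 8.314 × ln(258/107)] = -7.64 J/K.

ΔS = -7.64 J/K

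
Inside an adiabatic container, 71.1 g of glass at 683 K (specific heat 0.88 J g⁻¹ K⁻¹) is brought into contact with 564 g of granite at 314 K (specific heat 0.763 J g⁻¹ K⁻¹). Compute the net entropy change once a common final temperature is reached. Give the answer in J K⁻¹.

Energy balance: T_f = (m₁c₁T₁ + m₂c₂T₂)/(m₁c₁ + m₂c₂) = 360.84 K.
ΔS₁ = m₁c₁ ln(T_f/T₁) = 62.568 × ln(360.84/683) = -39.92 J/K.
ΔS₂ = m₂c₂ ln(T_f/T₂) = 430.332 × ln(360.84/314) = 59.83 J/K.
ΔS_total = -39.92 + 59.83 = 19.9 J/K.

ΔS_total = 19.9 J/K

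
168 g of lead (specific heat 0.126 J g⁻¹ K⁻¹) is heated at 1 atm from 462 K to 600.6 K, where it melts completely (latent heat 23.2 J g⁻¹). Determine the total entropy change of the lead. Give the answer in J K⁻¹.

ΔS = 12 J/K

Warming step: ΔS₁ = m c ln(T_tr/T_i) = 168 × 0.126 × ln(600.6/462) = 5.554 J/K.
Phase change: ΔS₂ = +mL/T_tr = 168 × 23.2 / 600.6 = 6.49 J/K.
ΔS_total = (5.554) + (6.49) = 12 J/K.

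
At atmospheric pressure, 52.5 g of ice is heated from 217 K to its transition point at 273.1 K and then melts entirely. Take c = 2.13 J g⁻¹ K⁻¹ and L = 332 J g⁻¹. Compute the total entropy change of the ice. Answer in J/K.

Warming step: ΔS₁ = m c ln(T_tr/T_i) = 52.5 × 2.13 × ln(273.1/217) = 25.71 J/K.
Phase change: ΔS₂ = +mL/T_tr = 52.5 × 332 / 273.1 = 63.82 J/K.
ΔS_total = (25.71) + (63.82) = 89.5 J/K.

ΔS = 89.5 J/K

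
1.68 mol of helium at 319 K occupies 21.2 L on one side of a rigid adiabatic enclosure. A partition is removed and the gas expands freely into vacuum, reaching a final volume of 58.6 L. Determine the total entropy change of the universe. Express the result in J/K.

No heat is exchanged and no work is done, so the ideal-gas temperature stays constant.
Entropy is a state function; using a reversible isothermal path, ΔS_gas = nR ln(V₂/V₁) = 1.68 × 8.314 × ln(58.6/21.2) = 14.2 J/K.
The insulated surroundings exchange no heat, so ΔS_surr = 0 and ΔS_universe = ΔS_gas.

ΔS_universe = 14.2 J/K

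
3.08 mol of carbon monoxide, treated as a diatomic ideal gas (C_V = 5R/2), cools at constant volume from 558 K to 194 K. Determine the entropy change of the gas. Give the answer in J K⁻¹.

ΔS = -67.6 J/K

At constant volume, ΔS = nC_V ln(T₂/T₁) with C_V = 5R/2 = 20.79 J mol⁻¹ K⁻¹.
ΔS = 3.08 × 20.79 × ln(194/558) = -67.6 J/K.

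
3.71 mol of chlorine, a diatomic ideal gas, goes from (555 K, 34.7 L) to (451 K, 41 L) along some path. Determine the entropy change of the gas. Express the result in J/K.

ΔS = -10.9 J/K

Entropy is a state function: ΔS = nC_V ln(T₂/T₁) + nR ln(V₂/V₁), with C_V = 5R/2 = 20.79 J mol⁻¹ K⁻¹ for a diatomic ideal gas.
ΔS = 3.71 × [20.79 × ln(451/555) + 8.314 × ln(41/34.7)] = -10.9 J/K.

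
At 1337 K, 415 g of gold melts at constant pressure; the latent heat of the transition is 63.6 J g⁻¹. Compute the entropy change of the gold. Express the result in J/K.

ΔS = 19.7 J/K

Heat absorbed by the substance: Q = mL = 415 × 63.6 = 26394 J.
At constant T, ΔS = Q_rev/T = 26394 / 1337 = 19.7 J/K.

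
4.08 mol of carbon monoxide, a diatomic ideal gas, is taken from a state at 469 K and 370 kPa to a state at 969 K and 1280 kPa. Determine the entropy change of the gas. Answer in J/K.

ΔS = 44.1 J/K

ΔS = nC_p ln(T₂/T₁) − nR ln(P₂/P₁), with C_p = 7R/2 = 29.1 J mol⁻¹ K⁻¹ for a diatomic ideal gas.
ΔS = 4.08 × [29.1 × ln(969/469) − 8.314 × ln(1280/370)] = 44.1 J/K.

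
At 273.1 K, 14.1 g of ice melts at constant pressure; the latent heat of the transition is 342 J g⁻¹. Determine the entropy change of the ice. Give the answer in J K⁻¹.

ΔS = 17.7 J/K

Heat absorbed by the substance: Q = mL = 14.1 × 342 = 4822.2 J.
At constant T, ΔS = Q_rev/T = 4822.2 / 273.1 = 17.7 J/K.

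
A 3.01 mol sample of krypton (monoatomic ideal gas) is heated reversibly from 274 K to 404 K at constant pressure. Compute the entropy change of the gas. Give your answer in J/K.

At constant pressure, ΔS = nC_p ln(T₂/T₁) with C_p = 5R/2 = 20.79 J mol⁻¹ K⁻¹.
ΔS = 3.01 × 20.79 × ln(404/274) = 24.3 J/K.

ΔS = 24.3 J/K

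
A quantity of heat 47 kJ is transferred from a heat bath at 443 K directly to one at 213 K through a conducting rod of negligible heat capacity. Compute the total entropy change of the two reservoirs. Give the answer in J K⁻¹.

ΔS_total = 115 J/K

ΔS_hot = −Q/T_H = −47000/443 = -106.1 J/K and ΔS_cold = +Q/T_C = 47000/213 = 220.7 J/K.
ΔS_total = -106.1 + 220.7 = 115 J/K, positive as the second law requires.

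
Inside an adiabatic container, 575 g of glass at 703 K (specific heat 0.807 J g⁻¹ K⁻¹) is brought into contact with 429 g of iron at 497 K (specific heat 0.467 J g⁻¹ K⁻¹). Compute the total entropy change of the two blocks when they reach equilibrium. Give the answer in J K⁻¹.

Energy balance: T_f = (m₁c₁T₁ + m₂c₂T₂)/(m₁c₁ + m₂c₂) = 640.88 K.
ΔS₁ = m₁c₁ ln(T_f/T₁) = 464.025 × ln(640.88/703) = -42.93 J/K.
ΔS₂ = m₂c₂ ln(T_f/T₂) = 200.343 × ln(640.88/497) = 50.94 J/K.
ΔS_total = -42.93 + 50.94 = 8.01 J/K.

ΔS_total = 8.01 J/K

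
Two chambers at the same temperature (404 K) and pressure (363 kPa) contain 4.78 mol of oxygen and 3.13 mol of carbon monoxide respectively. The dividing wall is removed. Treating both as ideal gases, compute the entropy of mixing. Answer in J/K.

Mole fractions: x_A = 4.78/7.91 = 0.604, x_B = 0.396.
ΔS_mix = −R(n_A ln x_A + n_B ln x_B) = −8.314 × (4.78 ln 0.604 + 3.13 ln 0.396) = 44.1 J/K.

ΔS_mix = 44.1 J/K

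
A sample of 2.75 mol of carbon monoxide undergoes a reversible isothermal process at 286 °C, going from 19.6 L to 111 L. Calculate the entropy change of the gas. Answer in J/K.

For an isothermal ideal gas ΔS_gas = nR ln(V₂/V₁) = 2.75 × 8.314 × ln(111/19.6) = 39.6 J/K.

ΔS_gas = 39.6 J/K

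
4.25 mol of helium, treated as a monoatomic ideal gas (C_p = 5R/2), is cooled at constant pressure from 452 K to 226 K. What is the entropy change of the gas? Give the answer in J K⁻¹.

ΔS = -61.2 J/K

At constant pressure, ΔS = nC_p ln(T₂/T₁) with C_p = 5R/2 = 20.79 J mol⁻¹ K⁻¹.
ΔS = 4.25 × 20.79 × ln(226/452) = -61.2 J/K.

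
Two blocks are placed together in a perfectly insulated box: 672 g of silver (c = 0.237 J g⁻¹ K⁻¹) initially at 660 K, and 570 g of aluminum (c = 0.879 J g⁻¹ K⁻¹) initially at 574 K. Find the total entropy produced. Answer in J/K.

Energy balance: T_f = (m₁c₁T₁ + m₂c₂T₂)/(m₁c₁ + m₂c₂) = 594.74 K.
ΔS₁ = m₁c₁ ln(T_f/T₁) = 159.264 × ln(594.74/660) = -16.58 J/K.
ΔS₂ = m₂c₂ ln(T_f/T₂) = 501.03 × ln(594.74/574) = 17.79 J/K.
ΔS_total = -16.58 + 17.79 = 1.21 J/K.

ΔS_total = 1.21 J/K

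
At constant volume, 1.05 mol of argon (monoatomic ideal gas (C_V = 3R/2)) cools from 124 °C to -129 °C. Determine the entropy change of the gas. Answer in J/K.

ΔS = -13.3 J/K

In kelvin: T₁ = 397.15 K, T₂ = 144.15 K. At constant volume, ΔS = nC_V ln(T₂/T₁) with C_V = 3R/2 = 12.47 J mol⁻¹ K⁻¹.
ΔS = 1.05 × 12.47 × ln(144.15/397.15) = -13.3 J/K.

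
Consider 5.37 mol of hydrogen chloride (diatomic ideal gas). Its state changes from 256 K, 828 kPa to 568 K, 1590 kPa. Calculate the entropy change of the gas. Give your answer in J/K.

ΔS = nC_p ln(T₂/T₁) − nR ln(P₂/P₁), with C_p = 7R/2 = 29.1 J mol⁻¹ K⁻¹ for a diatomic ideal gas.
ΔS = 5.37 × [29.1 × ln(568/256) − 8.314 × ln(1590/828)] = 95.4 J/K.

ΔS = 95.4 J/K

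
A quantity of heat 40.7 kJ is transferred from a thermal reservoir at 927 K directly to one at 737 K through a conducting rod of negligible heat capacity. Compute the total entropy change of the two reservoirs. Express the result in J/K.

ΔS_total = 11.3 J/K

ΔS_hot = −Q/T_H = −40700/927 = -43.91 J/K and ΔS_cold = +Q/T_C = 40700/737 = 55.22 J/K.
ΔS_total = -43.91 + 55.22 = 11.3 J/K, positive as the second law requires.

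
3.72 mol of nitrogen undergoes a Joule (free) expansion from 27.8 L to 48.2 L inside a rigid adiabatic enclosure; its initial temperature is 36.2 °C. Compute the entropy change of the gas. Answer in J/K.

For an ideal gas in free expansion Q = 0 and W = 0, so T is unchanged.
Entropy is a state function; using a reversible isothermal path, ΔS_gas = nR ln(V₂/V₁) = 3.72 × 8.314 × ln(48.2/27.8) = 17 J/K.

ΔS_gas = 17 J/K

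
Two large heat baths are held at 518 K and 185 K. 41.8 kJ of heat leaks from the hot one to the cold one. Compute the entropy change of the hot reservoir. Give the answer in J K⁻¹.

ΔS_hot = -80.7 J/K

The hot reservoir loses heat Q, so ΔS_hot = −Q/T_H = −41800/518 = -80.7 J/K.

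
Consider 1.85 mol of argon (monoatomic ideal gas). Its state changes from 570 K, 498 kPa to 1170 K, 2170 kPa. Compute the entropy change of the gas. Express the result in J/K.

ΔS = 5.01 J/K

ΔS = nC_p ln(T₂/T₁) − nR ln(P₂/P₁), with C_p = 5R/2 = 20.79 J mol⁻¹ K⁻¹ for a monoatomic ideal gas.
ΔS = 1.85 × [20.79 × ln(1170/570) − 8.314 × ln(2170/498)] = 5.01 J/K.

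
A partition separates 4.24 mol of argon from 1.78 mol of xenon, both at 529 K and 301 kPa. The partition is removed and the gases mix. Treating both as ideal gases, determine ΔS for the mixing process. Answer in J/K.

Mole fractions: x_A = 4.24/6.02 = 0.704, x_B = 0.296.
ΔS_mix = −R(n_A ln x_A + n_B ln x_B) = −8.314 × (4.24 ln 0.704 + 1.78 ln 0.296) = 30.4 J/K.

ΔS_mix = 30.4 J/K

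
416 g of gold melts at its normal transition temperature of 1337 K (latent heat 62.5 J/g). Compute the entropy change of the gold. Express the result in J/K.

Heat absorbed by the substance: Q = mL = 416 × 62.5 = 26000 J.
At constant T, ΔS = Q_rev/T = 26000 / 1337 = 19.4 J/K.

ΔS = 19.4 J/K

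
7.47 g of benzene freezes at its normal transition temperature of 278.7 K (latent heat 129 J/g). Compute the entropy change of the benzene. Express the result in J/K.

Heat released by the substance: Q = −mL = −7.47 × 129 = −963.63 J.
At constant T, ΔS = Q_rev/T = −963.63 / 278.7 = -3.46 J/K.

ΔS = -3.46 J/K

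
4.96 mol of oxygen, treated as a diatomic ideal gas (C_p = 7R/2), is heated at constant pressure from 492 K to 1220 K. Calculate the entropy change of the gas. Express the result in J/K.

At constant pressure, ΔS = nC_p ln(T₂/T₁) with C_p = 7R/2 = 29.1 J mol⁻¹ K⁻¹.
ΔS = 4.96 × 29.1 × ln(1220/492) = 131 J/K.

ΔS = 131 J/K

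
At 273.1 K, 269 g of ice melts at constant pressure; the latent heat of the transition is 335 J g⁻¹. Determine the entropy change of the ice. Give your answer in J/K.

ΔS = 330 J/K

Heat absorbed by the substance: Q = mL = 269 × 335 = 90115 J.
At constant T, ΔS = Q_rev/T = 90115 / 273.1 = 330 J/K.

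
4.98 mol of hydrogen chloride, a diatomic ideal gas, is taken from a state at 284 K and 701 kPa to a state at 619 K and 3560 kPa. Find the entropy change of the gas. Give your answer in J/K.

ΔS = 45.6 J/K

ΔS = nC_p ln(T₂/T₁) − nR ln(P₂/P₁), with C_p = 7R/2 = 29.1 J mol⁻¹ K⁻¹ for a diatomic ideal gas.
ΔS = 4.98 × [29.1 × ln(619/284) − 8.314 × ln(3560/701)] = 45.6 J/K.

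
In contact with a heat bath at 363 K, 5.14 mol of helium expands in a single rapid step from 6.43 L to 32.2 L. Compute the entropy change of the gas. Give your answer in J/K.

Entropy is a state function, so ΔS_gas depends only on the end states.
For an isothermal ideal gas ΔS_gas = nR ln(V₂/V₁) = 5.14 × 8.314 × ln(32.2/6.43) = 68.8 J/K.

ΔS_gas = 68.8 J/K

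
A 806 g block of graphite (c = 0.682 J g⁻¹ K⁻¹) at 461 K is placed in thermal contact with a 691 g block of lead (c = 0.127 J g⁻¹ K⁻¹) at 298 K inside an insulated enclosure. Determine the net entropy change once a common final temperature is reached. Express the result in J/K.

Energy balance: T_f = (m₁c₁T₁ + m₂c₂T₂)/(m₁c₁ + m₂c₂) = 438.56 K.
ΔS₁ = m₁c₁ ln(T_f/T₁) = 549.692 × ln(438.56/461) = -27.43 J/K.
ΔS₂ = m₂c₂ ln(T_f/T₂) = 87.757 × ln(438.56/298) = 33.91 J/K.
ΔS_total = -27.43 + 33.91 = 6.48 J/K.

ΔS_total = 6.48 J/K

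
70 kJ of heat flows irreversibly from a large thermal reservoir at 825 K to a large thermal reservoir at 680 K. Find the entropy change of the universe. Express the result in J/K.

ΔS_total = 18.1 J/K

ΔS_hot = −Q/T_H = −70000/825 = -84.85 J/K and ΔS_cold = +Q/T_C = 70000/680 = 102.9 J/K.
ΔS_total = -84.85 + 102.9 = 18.1 J/K, positive as the second law requires.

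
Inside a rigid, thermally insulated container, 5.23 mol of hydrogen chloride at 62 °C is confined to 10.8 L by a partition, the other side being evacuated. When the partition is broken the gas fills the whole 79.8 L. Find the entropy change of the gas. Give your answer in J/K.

ΔS_gas = 87 J/K

No heat is exchanged and no work is done, so the ideal-gas temperature stays constant.
Entropy is a state function; using a reversible isothermal path, ΔS_gas = nR ln(V₂/V₁) = 5.23 × 8.314 × ln(79.8/10.8) = 87 J/K.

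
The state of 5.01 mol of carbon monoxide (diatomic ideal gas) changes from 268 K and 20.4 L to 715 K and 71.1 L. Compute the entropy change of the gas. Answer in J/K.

Entropy is a state function: ΔS = nC_V ln(T₂/T₁) + nR ln(V₂/V₁), with C_V = 5R/2 = 20.79 J mol⁻¹ K⁻¹ for a diatomic ideal gas.
ΔS = 5.01 × [20.79 × ln(715/268) + 8.314 × ln(71.1/20.4)] = 154 J/K.

ΔS = 154 J/K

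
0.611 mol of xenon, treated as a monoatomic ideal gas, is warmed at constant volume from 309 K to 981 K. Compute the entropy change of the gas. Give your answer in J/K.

ΔS = 8.8 J/K

At constant volume, ΔS = nC_V ln(T₂/T₁) with C_V = 3R/2 = 12.47 J mol⁻¹ K⁻¹.
ΔS = 0.611 × 12.47 × ln(981/309) = 8.8 J/K.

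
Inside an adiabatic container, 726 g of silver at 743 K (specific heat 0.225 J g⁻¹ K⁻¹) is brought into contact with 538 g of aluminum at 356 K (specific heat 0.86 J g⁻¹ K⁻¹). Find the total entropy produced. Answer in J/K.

ΔS_total = 36.1 J/K

Energy balance: T_f = (m₁c₁T₁ + m₂c₂T₂)/(m₁c₁ + m₂c₂) = 456.98 K.
ΔS₁ = m₁c₁ ln(T_f/T₁) = 163.35 × ln(456.98/743) = -79.4 J/K.
ΔS₂ = m₂c₂ ln(T_f/T₂) = 462.68 × ln(456.98/356) = 115.5 J/K.
ΔS_total = -79.4 + 115.5 = 36.1 J/K.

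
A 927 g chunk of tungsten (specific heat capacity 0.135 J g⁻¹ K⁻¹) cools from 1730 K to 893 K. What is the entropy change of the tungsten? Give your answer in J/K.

ΔS = -82.8 J/K

ΔS = ∫dQ_rev/T = m c ln(T₂/T₁) = 927 × 0.135 × ln(893/1730) = -82.8 J/K.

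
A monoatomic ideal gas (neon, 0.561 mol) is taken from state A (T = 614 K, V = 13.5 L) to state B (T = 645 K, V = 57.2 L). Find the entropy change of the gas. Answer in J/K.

ΔS = 7.08 J/K

Entropy is a state function: ΔS = nC_V ln(T₂/T₁) + nR ln(V₂/V₁), with C_V = 3R/2 = 12.47 J mol⁻¹ K⁻¹ for a monoatomic ideal gas.
ΔS = 0.561 × [12.47 × ln(645/614) + 8.314 × ln(57.2/13.5)] = 7.08 J/K.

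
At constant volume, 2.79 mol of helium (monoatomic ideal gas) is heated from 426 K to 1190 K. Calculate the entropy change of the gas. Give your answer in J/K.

ΔS = 35.7 J/K

At constant volume, ΔS = nC_V ln(T₂/T₁) with C_V = 3R/2 = 12.47 J mol⁻¹ K⁻¹.
ΔS = 2.79 × 12.47 × ln(1190/426) = 35.7 J/K.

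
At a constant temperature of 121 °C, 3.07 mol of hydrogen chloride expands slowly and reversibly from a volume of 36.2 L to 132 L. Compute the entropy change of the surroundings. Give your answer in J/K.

For an isothermal ideal gas ΔS_gas = nR ln(V₂/V₁) = 3.07 × 8.314 × ln(132/36.2) = 33 J/K.
The process is reversible, so ΔS_surr = −ΔS_gas = -33 J/K and ΔS_universe = 0.

ΔS_surr = -33 J/K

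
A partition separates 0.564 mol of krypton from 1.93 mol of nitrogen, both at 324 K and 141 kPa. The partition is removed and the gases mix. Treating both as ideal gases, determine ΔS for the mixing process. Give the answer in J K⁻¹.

Mole fractions: x_A = 0.564/2.49 = 0.226, x_B = 0.774.
ΔS_mix = −R(n_A ln x_A + n_B ln x_B) = −8.314 × (0.564 ln 0.226 + 1.93 ln 0.774) = 11.1 J/K.

ΔS_mix = 11.1 J/K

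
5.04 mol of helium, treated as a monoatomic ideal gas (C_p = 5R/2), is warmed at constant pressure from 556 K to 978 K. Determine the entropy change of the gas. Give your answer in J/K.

At constant pressure, ΔS = nC_p ln(T₂/T₁) with C_p = 5R/2 = 20.79 J mol⁻¹ K⁻¹.
ΔS = 5.04 × 20.79 × ln(978/556) = 59.2 J/K.

ΔS = 59.2 J/K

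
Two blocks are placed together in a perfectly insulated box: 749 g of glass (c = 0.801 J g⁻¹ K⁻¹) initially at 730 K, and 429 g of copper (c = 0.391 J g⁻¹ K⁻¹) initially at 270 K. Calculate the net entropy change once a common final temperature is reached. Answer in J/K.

Energy balance: T_f = (m₁c₁T₁ + m₂c₂T₂)/(m₁c₁ + m₂c₂) = 629.49 K.
ΔS₁ = m₁c₁ ln(T_f/T₁) = 599.949 × ln(629.49/730) = -88.87 J/K.
ΔS₂ = m₂c₂ ln(T_f/T₂) = 167.739 × ln(629.49/270) = 142 J/K.
ΔS_total = -88.87 + 142 = 53.1 J/K.

ΔS_total = 53.1 J/K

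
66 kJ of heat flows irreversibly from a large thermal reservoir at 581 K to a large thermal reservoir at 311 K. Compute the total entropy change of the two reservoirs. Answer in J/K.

ΔS_total = 98.6 J/K

ΔS_hot = −Q/T_H = −66000/581 = -113.6 J/K and ΔS_cold = +Q/T_C = 66000/311 = 212.2 J/K.
ΔS_total = -113.6 + 212.2 = 98.6 J/K, positive as the second law requires.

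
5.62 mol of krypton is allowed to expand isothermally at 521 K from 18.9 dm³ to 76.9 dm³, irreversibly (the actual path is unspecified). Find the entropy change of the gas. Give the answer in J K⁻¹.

Entropy is a state function, so ΔS_gas depends only on the end states.
For an isothermal ideal gas ΔS_gas = nR ln(V₂/V₁) = 5.62 × 8.314 × ln(76.9/18.9) = 65.6 J/K.

ΔS_gas = 65.6 J/K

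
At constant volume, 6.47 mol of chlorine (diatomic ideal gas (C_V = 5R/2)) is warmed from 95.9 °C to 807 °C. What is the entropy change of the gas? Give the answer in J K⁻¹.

ΔS = 144 J/K

In kelvin: T₁ = 369.05 K, T₂ = 1080.15 K. At constant volume, ΔS = nC_V ln(T₂/T₁) with C_V = 5R/2 = 20.79 J mol⁻¹ K⁻¹.
ΔS = 6.47 × 20.79 × ln(1080.15/369.05) = 144 J/K.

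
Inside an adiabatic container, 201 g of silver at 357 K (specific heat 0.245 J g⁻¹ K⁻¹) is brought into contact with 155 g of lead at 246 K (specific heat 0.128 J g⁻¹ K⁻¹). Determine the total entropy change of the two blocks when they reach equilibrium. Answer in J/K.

Energy balance: T_f = (m₁c₁T₁ + m₂c₂T₂)/(m₁c₁ + m₂c₂) = 325.12 K.
ΔS₁ = m₁c₁ ln(T_f/T₁) = 49.245 × ln(325.12/357) = -4.606 J/K.
ΔS₂ = m₂c₂ ln(T_f/T₂) = 19.84 × ln(325.12/246) = 5.533 J/K.
ΔS_total = -4.606 + 5.533 = 0.927 J/K.

ΔS_total = 0.927 J/K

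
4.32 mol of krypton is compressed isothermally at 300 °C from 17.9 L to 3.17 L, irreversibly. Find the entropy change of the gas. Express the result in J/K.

ΔS_gas = -62.2 J/K

Entropy is a state function, so ΔS_gas depends only on the end states.
For an isothermal ideal gas ΔS_gas = nR ln(V₂/V₁) = 4.32 × 8.314 × ln(3.17/17.9) = -62.2 J/K.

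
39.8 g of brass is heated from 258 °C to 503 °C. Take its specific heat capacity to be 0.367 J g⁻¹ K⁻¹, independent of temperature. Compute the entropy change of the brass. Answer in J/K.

ΔS = 5.54 J/K

In kelvin: T₁ = 531.15 K, T₂ = 776.15 K. ΔS = ∫dQ_rev/T = m c ln(T₂/T₁) = 39.8 × 0.367 × ln(776.15/531.15) = 5.54 J/K.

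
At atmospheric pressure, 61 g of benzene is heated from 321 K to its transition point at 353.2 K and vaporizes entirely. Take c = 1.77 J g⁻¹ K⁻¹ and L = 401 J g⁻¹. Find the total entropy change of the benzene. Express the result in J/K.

Warming step: ΔS₁ = m c ln(T_tr/T_i) = 61 × 1.77 × ln(353.2/321) = 10.32 J/K.
Phase change: ΔS₂ = +mL/T_tr = 61 × 401 / 353.2 = 69.26 J/K.
ΔS_total = (10.32) + (69.26) = 79.6 J/K.

ΔS = 79.6 J/K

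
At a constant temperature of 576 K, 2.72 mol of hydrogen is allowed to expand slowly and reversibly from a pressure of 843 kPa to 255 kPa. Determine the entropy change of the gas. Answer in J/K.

ΔS_gas = 27 J/K

For an isothermal ideal gas ΔS_gas = nR ln(P₁/P₂) = 2.72 × 8.314 × ln(843/255) = 27 J/K.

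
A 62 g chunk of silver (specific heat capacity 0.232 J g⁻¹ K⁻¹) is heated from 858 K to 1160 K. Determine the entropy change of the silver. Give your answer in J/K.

ΔS = 4.34 J/K

ΔS = ∫dQ_rev/T = m c ln(T₂/T₁) = 62 × 0.232 × ln(1160/858) = 4.34 J/K.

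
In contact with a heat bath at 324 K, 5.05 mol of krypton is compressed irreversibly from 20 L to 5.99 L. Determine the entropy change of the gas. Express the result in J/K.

Entropy is a state function, so ΔS_gas depends only on the end states.
For an isothermal ideal gas ΔS_gas = nR ln(V₂/V₁) = 5.05 × 8.314 × ln(5.99/20) = -50.6 J/K.

ΔS_gas = -50.6 J/K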